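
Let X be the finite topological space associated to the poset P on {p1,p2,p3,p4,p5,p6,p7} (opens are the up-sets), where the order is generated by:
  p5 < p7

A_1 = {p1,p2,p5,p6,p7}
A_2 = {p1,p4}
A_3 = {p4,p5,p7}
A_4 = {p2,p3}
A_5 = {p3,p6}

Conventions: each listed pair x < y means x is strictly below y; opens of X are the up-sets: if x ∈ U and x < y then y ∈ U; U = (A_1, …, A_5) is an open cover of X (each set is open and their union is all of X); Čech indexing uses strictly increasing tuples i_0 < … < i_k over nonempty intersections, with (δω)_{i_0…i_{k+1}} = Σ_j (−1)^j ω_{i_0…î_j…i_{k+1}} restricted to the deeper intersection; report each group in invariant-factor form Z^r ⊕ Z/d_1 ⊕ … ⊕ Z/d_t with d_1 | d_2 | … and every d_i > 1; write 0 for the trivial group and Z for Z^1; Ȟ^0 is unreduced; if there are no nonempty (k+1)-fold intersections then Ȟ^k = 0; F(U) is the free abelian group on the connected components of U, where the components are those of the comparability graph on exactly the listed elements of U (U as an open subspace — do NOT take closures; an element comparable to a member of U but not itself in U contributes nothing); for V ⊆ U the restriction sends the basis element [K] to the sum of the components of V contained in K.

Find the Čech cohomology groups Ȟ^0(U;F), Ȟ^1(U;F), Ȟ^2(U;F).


Ȟ^0 = Z^6,  Ȟ^1 = 0,  Ȟ^2 = 0

nerve of the cover:
  A12={p1} A13={p5,p7} A14={p2} A15={p6} A23={p4} A45={p3}
components per intersection:
  A1: {p1} {p2} {p5,p7} {p6}
  A2: {p1} {p4}
  A3: {p4} {p5,p7}
  A4: {p2} {p3}
  A5: {p3} {p6}
  A12: {p1}
  A13: {p5,p7}
  A14: {p2}
  A15: {p6}
  A23: {p4}
  A45: {p3}
C dims 12,6; δ0: rk 6, SNF 1^6
Ȟ^0 = (12 − 6) − 0 = 6, so Ȟ^0 ≅ Z^6
Ȟ^1 = (6 − 0) − 6 = 0, so Ȟ^1 ≅ 0
Ȟ^2 = (0 − 0) − 0 = 0, so Ȟ^2 ≅ 0


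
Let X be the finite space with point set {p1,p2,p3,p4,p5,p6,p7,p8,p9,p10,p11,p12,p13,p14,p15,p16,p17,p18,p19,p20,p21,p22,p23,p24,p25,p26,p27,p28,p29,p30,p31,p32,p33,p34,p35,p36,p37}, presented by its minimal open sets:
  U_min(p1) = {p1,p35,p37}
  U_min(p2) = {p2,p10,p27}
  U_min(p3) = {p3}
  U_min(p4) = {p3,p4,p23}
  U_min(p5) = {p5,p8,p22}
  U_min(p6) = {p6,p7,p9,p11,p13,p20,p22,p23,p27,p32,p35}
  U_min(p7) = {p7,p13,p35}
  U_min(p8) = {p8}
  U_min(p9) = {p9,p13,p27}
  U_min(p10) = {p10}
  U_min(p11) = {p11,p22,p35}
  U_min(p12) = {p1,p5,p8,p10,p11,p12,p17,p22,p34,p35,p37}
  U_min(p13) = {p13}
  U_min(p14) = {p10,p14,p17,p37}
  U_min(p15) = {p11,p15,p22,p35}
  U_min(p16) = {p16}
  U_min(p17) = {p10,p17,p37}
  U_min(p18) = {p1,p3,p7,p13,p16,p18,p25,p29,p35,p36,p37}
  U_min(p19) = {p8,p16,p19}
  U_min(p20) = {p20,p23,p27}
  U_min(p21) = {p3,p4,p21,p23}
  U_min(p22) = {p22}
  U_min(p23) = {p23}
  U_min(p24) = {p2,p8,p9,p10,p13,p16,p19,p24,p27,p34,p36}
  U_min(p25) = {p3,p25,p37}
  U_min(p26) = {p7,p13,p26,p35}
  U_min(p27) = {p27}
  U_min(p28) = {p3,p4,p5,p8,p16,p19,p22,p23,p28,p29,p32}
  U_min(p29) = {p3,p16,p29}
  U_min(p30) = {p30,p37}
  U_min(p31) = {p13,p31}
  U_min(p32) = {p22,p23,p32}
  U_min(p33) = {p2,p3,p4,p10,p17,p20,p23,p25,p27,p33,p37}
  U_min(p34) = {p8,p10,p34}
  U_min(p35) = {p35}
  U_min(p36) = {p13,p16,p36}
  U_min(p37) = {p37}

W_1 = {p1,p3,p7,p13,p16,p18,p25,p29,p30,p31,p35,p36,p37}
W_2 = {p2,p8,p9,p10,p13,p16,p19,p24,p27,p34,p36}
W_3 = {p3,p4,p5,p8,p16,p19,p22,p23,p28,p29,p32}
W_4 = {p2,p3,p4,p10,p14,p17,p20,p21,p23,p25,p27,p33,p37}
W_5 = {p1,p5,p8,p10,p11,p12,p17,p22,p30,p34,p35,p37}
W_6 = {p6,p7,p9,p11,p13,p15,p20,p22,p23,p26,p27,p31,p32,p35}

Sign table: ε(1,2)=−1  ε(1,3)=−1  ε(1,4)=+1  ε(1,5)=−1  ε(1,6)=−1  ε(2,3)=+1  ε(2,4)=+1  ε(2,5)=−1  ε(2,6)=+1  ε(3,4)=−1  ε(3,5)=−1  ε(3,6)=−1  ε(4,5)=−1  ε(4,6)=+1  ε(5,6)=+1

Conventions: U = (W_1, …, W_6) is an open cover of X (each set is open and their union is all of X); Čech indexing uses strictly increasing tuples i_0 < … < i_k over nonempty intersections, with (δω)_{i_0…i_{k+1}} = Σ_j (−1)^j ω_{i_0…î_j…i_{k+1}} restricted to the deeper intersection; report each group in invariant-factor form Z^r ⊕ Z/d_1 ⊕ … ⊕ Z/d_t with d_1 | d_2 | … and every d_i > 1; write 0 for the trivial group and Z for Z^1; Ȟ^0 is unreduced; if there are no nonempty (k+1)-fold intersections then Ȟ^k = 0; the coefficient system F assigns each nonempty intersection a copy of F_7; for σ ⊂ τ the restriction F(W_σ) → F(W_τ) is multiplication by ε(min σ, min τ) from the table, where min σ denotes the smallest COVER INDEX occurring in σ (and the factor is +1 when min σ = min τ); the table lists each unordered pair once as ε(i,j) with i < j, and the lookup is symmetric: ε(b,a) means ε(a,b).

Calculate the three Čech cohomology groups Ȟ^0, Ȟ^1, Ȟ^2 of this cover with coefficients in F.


intersection data:
  W12={p13,p16,p36} W13={p3,p16,p29} W14={p3,p25,p37} W15={p1,p30,p35,p37} W16={p7,p13,p31,p35} W23={p8,p16,p19} W24={p2,p10,p27} W25={p8,p10,p34} W26={p9,p13,p27} W34={p3,p4,p23} W35={p5,p8,p22} W36={p22,p23,p32} W45={p10,p17,p37} W46={p20,p23,p27} W56={p11,p22,p35}
  W123={p16} W126={p13} W134={p3} W145={p37} W156={p35} W235={p8} W245={p10} W246={p27} W346={p23} W356={p22}
C dims 6,15,10; δ0: rk_F7 6; δ1: rk_F7 9
Ȟ^0 = (6 − 6) − 0 = 0, so Ȟ^0 ≅ 0
Ȟ^1 = (15 − 9) − 6 = 0, so Ȟ^1 ≅ 0
Ȟ^2 = (10 − 0) − 9 = 1, so Ȟ^2 ≅ Z/7

Ȟ^0(U;F) ≅ 0, Ȟ^1(U;F) ≅ 0, Ȟ^2(U;F) ≅ Z/7


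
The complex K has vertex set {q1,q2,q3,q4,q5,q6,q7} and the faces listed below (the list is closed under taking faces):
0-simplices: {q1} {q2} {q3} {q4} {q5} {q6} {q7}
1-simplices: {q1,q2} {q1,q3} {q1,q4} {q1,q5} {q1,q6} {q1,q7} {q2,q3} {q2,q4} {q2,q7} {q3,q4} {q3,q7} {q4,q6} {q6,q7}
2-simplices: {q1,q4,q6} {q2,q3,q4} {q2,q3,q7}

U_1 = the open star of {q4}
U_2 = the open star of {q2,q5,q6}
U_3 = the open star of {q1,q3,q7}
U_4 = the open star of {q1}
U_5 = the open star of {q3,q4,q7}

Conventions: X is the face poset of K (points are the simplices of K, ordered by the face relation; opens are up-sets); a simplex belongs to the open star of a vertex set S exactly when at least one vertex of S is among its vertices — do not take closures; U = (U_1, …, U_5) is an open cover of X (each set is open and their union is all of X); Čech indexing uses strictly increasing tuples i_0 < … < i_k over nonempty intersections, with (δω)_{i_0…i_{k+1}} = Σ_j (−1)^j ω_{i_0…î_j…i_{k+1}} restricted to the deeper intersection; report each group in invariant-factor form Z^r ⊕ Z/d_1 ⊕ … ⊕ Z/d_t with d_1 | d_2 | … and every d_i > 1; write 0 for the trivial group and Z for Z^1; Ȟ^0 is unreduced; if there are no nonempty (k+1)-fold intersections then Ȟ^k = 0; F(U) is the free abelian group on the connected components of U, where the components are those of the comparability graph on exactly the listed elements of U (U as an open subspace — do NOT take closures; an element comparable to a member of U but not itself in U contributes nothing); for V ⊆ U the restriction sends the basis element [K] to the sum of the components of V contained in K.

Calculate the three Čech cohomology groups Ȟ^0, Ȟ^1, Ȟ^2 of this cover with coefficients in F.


Ȟ^0 = Z,  Ȟ^1 = Z^3,  Ȟ^2 = 0

intersection data:
  U1={{q4},{q1,q4},{q2,q4},{q3,q4},{q4,q6},{q1,q4,q6},{q2,q3,q4}} U2={{q2},{q5},{q6},{q1,q2},{q1,q5},{q1,q6},{q2,q3},{q2,q4},{q2,q7},{q4,q6},{q6,q7},{q1,q4,q6},{q2,q3,q4},{q2,q3,q7}} U3={{q1},{q3},{q7},{q1,q2},{q1,q3},{q1,q4},{q1,q5},{q1,q6},{q1,q7},{q2,q3},{q2,q7},{q3,q4},{q3,q7},{q6,q7},{q1,q4,q6},{q2,q3,q4},{q2,q3,q7}} U4={{q1},{q1,q2},{q1,q3},{q1,q4},{q1,q5},{q1,q6},{q1,q7},{q1,q4,q6}} U5={{q3},{q4},{q7},{q1,q3},{q1,q4},{q1,q7},{q2,q3},{q2,q4},{q2,q7},{q3,q4},{q3,q7},{q4,q6},{q6,q7},{q1,q4,q6},{q2,q3,q4},{q2,q3,q7}}
  U12={{q2,q4},{q4,q6},{q1,q4,q6},{q2,q3,q4}} U13={{q1,q4},{q3,q4},{q1,q4,q6},{q2,q3,q4}} U14={{q1,q4},{q1,q4,q6}} U15={{q4},{q1,q4},{q2,q4},{q3,q4},{q4,q6},{q1,q4,q6},{q2,q3,q4}} U23={{q1,q2},{q1,q5},{q1,q6},{q2,q3},{q2,q7},{q6,q7},{q1,q4,q6},{q2,q3,q4},{q2,q3,q7}} U24={{q1,q2},{q1,q5},{q1,q6},{q1,q4,q6}} U25={{q2,q3},{q2,q4},{q2,q7},{q4,q6},{q6,q7},{q1,q4,q6},{q2,q3,q4},{q2,q3,q7}} U34={{q1},{q1,q2},{q1,q3},{q1,q4},{q1,q5},{q1,q6},{q1,q7},{q1,q4,q6}} U35={{q3},{q7},{q1,q3},{q1,q4},{q1,q7},{q2,q3},{q2,q7},{q3,q4},{q3,q7},{q6,q7},{q1,q4,q6},{q2,q3,q4},{q2,q3,q7}} U45={{q1,q3},{q1,q4},{q1,q7},{q1,q4,q6}}
  U123={{q1,q4,q6},{q2,q3,q4}} U124={{q1,q4,q6}} U125={{q2,q4},{q4,q6},{q1,q4,q6},{q2,q3,q4}} U134={{q1,q4},{q1,q4,q6}} U135={{q1,q4},{q3,q4},{q1,q4,q6},{q2,q3,q4}} U145={{q1,q4},{q1,q4,q6}} U234={{q1,q2},{q1,q5},{q1,q6},{q1,q4,q6}} U235={{q2,q3},{q2,q7},{q6,q7},{q1,q4,q6},{q2,q3,q4},{q2,q3,q7}} U245={{q1,q4,q6}} U345={{q1,q3},{q1,q4},{q1,q7},{q1,q4,q6}}
  U1234={{q1,q4,q6}} U1235={{q1,q4,q6},{q2,q3,q4}} U1245={{q1,q4,q6}} U1345={{q1,q4},{q1,q4,q6}} U2345={{q1,q4,q6}}
  U12345={{q1,q4,q6}}
components per intersection:
  U1: {{q4},{q1,q4},{q2,q4},{q3,q4},{q4,q6},{q1,q4,q6},{q2,q3,q4}}
  U2: {{q2},{q1,q2},{q2,q3},{q2,q4},{q2,q7},{q2,q3,q4},{q2,q3,q7}} {{q5},{q1,q5}} {{q6},{q1,q6},{q4,q6},{q6,q7},{q1,q4,q6}}
  U3: {{q1},{q3},{q7},{q1,q2},{q1,q3},{q1,q4},{q1,q5},{q1,q6},{q1,q7},{q2,q3},{q2,q7},{q3,q4},{q3,q7},{q6,q7},{q1,q4,q6},{q2,q3,q4},{q2,q3,q7}}
  U4: {{q1},{q1,q2},{q1,q3},{q1,q4},{q1,q5},{q1,q6},{q1,q7},{q1,q4,q6}}
  U5: {{q3},{q4},{q7},{q1,q3},{q1,q4},{q1,q7},{q2,q3},{q2,q4},{q2,q7},{q3,q4},{q3,q7},{q4,q6},{q6,q7},{q1,q4,q6},{q2,q3,q4},{q2,q3,q7}}
  U12: {{q2,q4},{q2,q3,q4}} {{q4,q6},{q1,q4,q6}}
  U13: {{q1,q4},{q1,q4,q6}} {{q3,q4},{q2,q3,q4}}
  U14: {{q1,q4},{q1,q4,q6}}
  U15: {{q4},{q1,q4},{q2,q4},{q3,q4},{q4,q6},{q1,q4,q6},{q2,q3,q4}}
  U23: {{q1,q2}} {{q1,q5}} {{q1,q6},{q1,q4,q6}} {{q2,q3},{q2,q7},{q2,q3,q4},{q2,q3,q7}} {{q6,q7}}
  U24: {{q1,q2}} {{q1,q5}} {{q1,q6},{q1,q4,q6}}
  U25: {{q2,q3},{q2,q4},{q2,q7},{q2,q3,q4},{q2,q3,q7}} {{q4,q6},{q1,q4,q6}} {{q6,q7}}
  U34: {{q1},{q1,q2},{q1,q3},{q1,q4},{q1,q5},{q1,q6},{q1,q7},{q1,q4,q6}}
  U35: {{q3},{q7},{q1,q3},{q1,q7},{q2,q3},{q2,q7},{q3,q4},{q3,q7},{q6,q7},{q2,q3,q4},{q2,q3,q7}} {{q1,q4},{q1,q4,q6}}
  U45: {{q1,q3}} {{q1,q4},{q1,q4,q6}} {{q1,q7}}
  U123: {{q1,q4,q6}} {{q2,q3,q4}}
  U124: {{q1,q4,q6}}
  U125: {{q2,q4},{q2,q3,q4}} {{q4,q6},{q1,q4,q6}}
  U134: {{q1,q4},{q1,q4,q6}}
  U135: {{q1,q4},{q1,q4,q6}} {{q3,q4},{q2,q3,q4}}
  U145: {{q1,q4},{q1,q4,q6}}
  U234: {{q1,q2}} {{q1,q5}} {{q1,q6},{q1,q4,q6}}
  U235: {{q2,q3},{q2,q7},{q2,q3,q4},{q2,q3,q7}} {{q6,q7}} {{q1,q4,q6}}
  U245: {{q1,q4,q6}}
  U345: {{q1,q3}} {{q1,q4},{q1,q4,q6}} {{q1,q7}}
  U1234: {{q1,q4,q6}}
  U1235: {{q1,q4,q6}} {{q2,q3,q4}}
  U1245: {{q1,q4,q6}}
  U1345: {{q1,q4},{q1,q4,q6}}
  U2345: {{q1,q4,q6}}
  U12345: {{q1,q4,q6}}
C dims 7,23,19,6; δ0: rk 6, SNF 1^6; δ1: rk 14, SNF 1^14; δ2: rk 5, SNF 1^5
Ȟ^0 = (7 − 6) − 0 = 1, so Ȟ^0 ≅ Z
Ȟ^1 = (23 − 14) − 6 = 3, so Ȟ^1 ≅ Z^3
Ȟ^2 = (19 − 5) − 14 = 0, so Ȟ^2 ≅ 0


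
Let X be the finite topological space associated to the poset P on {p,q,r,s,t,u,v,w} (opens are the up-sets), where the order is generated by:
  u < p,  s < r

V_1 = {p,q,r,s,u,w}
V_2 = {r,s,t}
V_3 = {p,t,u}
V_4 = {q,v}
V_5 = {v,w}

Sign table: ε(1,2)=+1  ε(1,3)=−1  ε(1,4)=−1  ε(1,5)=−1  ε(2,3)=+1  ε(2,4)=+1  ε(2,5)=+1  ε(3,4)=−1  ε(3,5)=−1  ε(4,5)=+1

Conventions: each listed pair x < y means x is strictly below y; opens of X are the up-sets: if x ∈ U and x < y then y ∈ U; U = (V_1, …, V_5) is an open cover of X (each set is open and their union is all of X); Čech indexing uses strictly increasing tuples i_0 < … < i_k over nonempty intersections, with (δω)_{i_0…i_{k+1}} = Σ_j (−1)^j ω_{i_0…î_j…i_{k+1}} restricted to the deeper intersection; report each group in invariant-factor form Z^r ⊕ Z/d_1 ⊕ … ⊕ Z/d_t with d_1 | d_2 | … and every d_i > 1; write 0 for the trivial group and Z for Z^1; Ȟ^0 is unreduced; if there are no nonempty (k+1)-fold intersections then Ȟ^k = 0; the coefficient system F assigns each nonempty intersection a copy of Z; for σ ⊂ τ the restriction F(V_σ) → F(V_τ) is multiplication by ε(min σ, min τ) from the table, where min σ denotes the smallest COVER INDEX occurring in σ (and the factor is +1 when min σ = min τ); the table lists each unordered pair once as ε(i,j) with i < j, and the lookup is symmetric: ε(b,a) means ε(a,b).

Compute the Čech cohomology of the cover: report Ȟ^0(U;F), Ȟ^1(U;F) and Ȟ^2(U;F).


Ȟ^0 = 0; Ȟ^1 = Z ⊕ Z/2; Ȟ^2 = 0

nonempty overlaps:
  V12={r,s} V13={p,u} V14={q} V15={w} V23={t} V45={v}
C dims 5,6; δ0: rk 5, SNF 1^4·2
degree 0: 5−5−0 = 0 → Ȟ^0 ≅ 0
degree 1: 6−0−5 = 1 plus torsion [2] → Ȟ^1 ≅ Z ⊕ Z/2
degree 2: 0−0−0 = 0 → Ȟ^2 ≅ 0


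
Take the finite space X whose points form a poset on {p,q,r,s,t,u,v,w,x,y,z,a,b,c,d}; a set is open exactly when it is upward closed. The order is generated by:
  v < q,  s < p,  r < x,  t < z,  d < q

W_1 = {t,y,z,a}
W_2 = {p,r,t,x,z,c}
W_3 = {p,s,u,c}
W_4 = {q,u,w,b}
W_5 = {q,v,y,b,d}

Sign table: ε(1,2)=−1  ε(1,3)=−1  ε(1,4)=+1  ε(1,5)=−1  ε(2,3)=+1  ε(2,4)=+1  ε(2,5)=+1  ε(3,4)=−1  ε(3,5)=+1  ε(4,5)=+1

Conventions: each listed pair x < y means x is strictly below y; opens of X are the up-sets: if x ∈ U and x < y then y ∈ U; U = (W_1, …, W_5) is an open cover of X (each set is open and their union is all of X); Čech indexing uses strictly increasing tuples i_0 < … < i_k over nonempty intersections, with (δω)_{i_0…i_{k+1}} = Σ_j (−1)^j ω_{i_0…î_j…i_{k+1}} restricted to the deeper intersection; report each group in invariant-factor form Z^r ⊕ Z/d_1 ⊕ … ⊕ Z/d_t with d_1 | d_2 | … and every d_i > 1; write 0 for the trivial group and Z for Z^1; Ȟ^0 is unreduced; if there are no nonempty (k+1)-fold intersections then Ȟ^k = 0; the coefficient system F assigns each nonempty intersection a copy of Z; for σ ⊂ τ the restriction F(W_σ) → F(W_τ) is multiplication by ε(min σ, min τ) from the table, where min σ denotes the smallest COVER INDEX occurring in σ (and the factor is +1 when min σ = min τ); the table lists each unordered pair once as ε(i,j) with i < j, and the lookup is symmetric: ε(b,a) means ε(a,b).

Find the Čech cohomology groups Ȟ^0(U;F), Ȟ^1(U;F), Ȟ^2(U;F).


Ȟ^0(U;F) ≅ 0, Ȟ^1(U;F) ≅ Z/2 and Ȟ^2(U;F) ≅ 0

nonempty intersections:
  W12={t,z} W15={y} W23={p,c} W34={u} W45={q,b}
C dims 5,5; δ0: rk 5, SNF 1^4·2
Ȟ^0: (5−5)−0=0 ⇒ 0
Ȟ^1: (5−0)−5=0 plus torsion [2] ⇒ Z/2
Ȟ^2: (0−0)−0=0 ⇒ 0


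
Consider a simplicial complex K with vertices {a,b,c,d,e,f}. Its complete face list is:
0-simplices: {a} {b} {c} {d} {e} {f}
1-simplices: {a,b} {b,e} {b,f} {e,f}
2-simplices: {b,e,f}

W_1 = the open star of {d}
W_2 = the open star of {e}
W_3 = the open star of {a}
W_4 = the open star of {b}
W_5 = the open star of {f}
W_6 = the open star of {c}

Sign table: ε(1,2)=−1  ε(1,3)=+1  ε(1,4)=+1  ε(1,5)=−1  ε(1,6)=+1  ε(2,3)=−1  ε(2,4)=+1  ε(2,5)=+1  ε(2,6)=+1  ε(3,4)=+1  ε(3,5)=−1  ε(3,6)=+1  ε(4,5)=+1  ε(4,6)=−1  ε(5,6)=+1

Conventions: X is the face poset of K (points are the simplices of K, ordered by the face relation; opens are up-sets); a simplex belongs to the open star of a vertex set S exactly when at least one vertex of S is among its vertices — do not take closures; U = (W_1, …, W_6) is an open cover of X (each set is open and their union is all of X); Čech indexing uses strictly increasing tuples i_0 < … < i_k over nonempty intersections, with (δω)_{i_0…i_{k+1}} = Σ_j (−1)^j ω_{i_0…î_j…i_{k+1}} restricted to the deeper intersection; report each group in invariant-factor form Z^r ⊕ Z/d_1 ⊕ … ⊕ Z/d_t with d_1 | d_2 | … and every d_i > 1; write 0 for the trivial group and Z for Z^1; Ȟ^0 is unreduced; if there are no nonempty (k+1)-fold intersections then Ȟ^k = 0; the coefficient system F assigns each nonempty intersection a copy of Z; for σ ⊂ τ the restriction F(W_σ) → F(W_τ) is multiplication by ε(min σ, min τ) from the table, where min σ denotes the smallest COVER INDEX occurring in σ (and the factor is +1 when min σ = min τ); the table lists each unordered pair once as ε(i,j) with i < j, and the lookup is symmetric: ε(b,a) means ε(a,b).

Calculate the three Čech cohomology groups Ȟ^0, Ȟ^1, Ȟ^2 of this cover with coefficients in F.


Ȟ^0 = Z^3, Ȟ^1 = 0, Ȟ^2 = 0

nerve of the cover:
  W1={{d}} W2={{e},{b,e},{e,f},{b,e,f}} W3={{a},{a,b}} W4={{b},{a,b},{b,e},{b,f},{b,e,f}} W5={{f},{b,f},{e,f},{b,e,f}} W6={{c}}
  W24={{b,e},{b,e,f}} W25={{e,f},{b,e,f}} W34={{a,b}} W45={{b,f},{b,e,f}}
  W245={{b,e,f}}
C dims 6,4,1; δ0: rk 3, SNF 1^3; δ1: rk 1, SNF 1^1
Ȟ^0 = (6 − 3) − 0 = 3, so Ȟ^0 ≅ Z^3
Ȟ^1 = (4 − 1) − 3 = 0, so Ȟ^1 ≅ 0
Ȟ^2 = (1 − 0) − 1 = 0, so Ȟ^2 ≅ 0


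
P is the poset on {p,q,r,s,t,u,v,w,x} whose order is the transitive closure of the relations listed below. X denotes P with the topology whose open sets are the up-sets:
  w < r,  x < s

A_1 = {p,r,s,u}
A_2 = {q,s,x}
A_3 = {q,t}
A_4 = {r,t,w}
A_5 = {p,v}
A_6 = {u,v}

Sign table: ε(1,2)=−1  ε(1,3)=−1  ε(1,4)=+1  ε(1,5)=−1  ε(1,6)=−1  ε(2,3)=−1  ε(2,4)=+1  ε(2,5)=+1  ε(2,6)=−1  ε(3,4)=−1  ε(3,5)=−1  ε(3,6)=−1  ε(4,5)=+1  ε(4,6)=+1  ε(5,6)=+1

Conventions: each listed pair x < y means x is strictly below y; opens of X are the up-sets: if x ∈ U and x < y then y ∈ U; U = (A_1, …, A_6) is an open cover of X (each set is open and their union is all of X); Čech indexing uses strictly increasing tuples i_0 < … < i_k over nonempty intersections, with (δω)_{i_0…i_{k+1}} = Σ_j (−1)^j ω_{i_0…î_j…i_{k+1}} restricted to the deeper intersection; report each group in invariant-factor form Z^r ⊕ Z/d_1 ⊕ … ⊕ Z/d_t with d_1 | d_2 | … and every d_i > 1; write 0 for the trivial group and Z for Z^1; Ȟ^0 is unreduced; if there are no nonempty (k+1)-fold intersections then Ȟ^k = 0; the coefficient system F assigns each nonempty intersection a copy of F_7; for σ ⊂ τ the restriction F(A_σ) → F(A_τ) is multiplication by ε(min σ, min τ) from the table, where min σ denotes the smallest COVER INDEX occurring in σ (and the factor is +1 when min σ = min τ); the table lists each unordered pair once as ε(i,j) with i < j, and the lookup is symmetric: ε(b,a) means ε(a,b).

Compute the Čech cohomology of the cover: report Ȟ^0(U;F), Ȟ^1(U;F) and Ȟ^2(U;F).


nonempty overlaps:
  A12={s} A14={r} A15={p} A16={u} A23={q} A34={t} A56={v}
C dims 6,7; δ0: rk_F7 6
degree 0: 6−6−0 = 0 → Ȟ^0 ≅ 0
degree 1: 7−0−6 = 1 → Ȟ^1 ≅ Z/7
degree 2: 0−0−0 = 0 → Ȟ^2 ≅ 0

Ȟ^0(U;F) ≅ 0, Ȟ^1(U;F) ≅ Z/7, Ȟ^2(U;F) ≅ 0


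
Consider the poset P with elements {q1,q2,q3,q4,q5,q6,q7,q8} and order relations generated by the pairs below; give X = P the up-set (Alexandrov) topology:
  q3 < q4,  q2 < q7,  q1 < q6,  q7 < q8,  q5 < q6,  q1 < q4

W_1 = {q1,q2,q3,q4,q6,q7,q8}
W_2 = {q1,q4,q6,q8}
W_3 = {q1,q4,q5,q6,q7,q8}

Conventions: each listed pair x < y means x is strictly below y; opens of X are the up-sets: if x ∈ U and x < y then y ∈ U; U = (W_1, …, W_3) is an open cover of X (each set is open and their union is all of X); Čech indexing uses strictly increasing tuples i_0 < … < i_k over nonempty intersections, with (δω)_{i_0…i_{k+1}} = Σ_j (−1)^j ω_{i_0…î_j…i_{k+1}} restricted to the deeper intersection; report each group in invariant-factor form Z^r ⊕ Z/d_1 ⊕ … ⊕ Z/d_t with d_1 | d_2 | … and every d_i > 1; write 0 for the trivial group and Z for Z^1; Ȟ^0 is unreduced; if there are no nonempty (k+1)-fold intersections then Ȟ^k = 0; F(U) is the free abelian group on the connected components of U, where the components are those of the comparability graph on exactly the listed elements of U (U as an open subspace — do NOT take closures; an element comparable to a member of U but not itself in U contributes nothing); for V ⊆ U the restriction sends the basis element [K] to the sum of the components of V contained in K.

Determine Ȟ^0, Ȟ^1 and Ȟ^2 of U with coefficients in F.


Ȟ^0(U;F) ≅ Z^2, Ȟ^1(U;F) ≅ 0 and Ȟ^2(U;F) ≅ 0

nonempty intersections:
  W12={q1,q4,q6,q8} W13={q1,q4,q6,q7,q8} W23={q1,q4,q6,q8}
  W123={q1,q4,q6,q8}
components per intersection:
  W1: {q1,q3,q4,q6} {q2,q7,q8}
  W2: {q1,q4,q6} {q8}
  W3: {q1,q4,q5,q6} {q7,q8}
  W12: {q1,q4,q6} {q8}
  W13: {q1,q4,q6} {q7,q8}
  W23: {q1,q4,q6} {q8}
  W123: {q1,q4,q6} {q8}
C dims 6,6,2; δ0: rk 4, SNF 1^4; δ1: rk 2, SNF 1^2
Ȟ^0: (6−4)−0=2 ⇒ Z^2
Ȟ^1: (6−2)−4=0 ⇒ 0
Ȟ^2: (2−0)−2=0 ⇒ 0


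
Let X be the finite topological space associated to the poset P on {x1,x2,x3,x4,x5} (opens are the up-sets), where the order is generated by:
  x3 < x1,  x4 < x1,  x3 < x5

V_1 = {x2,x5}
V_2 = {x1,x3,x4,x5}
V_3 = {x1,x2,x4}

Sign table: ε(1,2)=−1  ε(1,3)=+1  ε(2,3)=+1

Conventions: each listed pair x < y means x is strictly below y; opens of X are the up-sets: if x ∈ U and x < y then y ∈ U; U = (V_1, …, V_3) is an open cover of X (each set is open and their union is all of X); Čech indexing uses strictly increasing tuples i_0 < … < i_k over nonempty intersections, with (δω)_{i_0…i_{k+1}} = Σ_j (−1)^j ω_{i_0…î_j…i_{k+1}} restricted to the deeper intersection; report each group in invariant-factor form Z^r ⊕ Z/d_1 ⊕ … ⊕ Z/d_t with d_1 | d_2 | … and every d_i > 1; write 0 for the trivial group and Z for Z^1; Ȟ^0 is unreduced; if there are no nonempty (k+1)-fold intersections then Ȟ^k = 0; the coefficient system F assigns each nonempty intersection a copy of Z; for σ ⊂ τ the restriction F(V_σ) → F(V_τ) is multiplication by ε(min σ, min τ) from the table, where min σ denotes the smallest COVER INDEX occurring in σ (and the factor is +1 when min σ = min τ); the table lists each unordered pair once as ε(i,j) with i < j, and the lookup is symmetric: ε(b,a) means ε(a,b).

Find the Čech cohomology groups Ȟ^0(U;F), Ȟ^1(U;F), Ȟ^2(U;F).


cover nerve:
  V12={x5} V13={x2} V23={x1,x4}
C dims 3,3; δ0: rk 3, SNF 1^2·2
Ȟ^0: (3−3)−0=0 ⇒ 0
Ȟ^1: (3−0)−3=0 plus torsion [2] ⇒ Z/2
Ȟ^2: (0−0)−0=0 ⇒ 0

Ȟ^0(U;F) ≅ 0,  Ȟ^1(U;F) ≅ Z/2,  Ȟ^2(U;F) ≅ 0


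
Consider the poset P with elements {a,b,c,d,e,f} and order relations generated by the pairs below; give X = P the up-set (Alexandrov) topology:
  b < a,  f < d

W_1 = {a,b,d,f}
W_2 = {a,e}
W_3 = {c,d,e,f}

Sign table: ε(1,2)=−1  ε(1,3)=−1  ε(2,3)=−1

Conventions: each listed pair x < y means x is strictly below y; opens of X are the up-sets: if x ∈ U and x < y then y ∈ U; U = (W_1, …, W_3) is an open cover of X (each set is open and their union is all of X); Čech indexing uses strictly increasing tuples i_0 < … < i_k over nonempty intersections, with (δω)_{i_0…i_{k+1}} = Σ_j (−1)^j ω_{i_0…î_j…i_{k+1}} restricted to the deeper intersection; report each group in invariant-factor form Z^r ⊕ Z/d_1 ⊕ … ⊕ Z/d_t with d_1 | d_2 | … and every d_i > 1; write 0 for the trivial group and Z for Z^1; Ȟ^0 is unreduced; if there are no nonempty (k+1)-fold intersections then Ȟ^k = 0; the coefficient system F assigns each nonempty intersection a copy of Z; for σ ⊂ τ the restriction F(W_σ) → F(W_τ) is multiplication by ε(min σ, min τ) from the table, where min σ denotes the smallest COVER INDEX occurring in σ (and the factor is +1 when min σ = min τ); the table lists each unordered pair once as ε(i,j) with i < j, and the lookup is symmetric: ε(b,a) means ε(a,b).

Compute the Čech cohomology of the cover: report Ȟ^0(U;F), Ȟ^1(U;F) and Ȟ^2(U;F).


nonempty overlaps:
  W12={a} W13={d,f} W23={e}
C dims 3,3; δ0: rk 3, SNF 1^2·2
degree 0: 3−3−0 = 0 → Ȟ^0 ≅ 0
degree 1: 3−0−3 = 0 plus torsion [2] → Ȟ^1 ≅ Z/2
degree 2: 0−0−0 = 0 → Ȟ^2 ≅ 0

Ȟ^0(U;F) ≅ 0, Ȟ^1(U;F) ≅ Z/2, Ȟ^2(U;F) ≅ 0


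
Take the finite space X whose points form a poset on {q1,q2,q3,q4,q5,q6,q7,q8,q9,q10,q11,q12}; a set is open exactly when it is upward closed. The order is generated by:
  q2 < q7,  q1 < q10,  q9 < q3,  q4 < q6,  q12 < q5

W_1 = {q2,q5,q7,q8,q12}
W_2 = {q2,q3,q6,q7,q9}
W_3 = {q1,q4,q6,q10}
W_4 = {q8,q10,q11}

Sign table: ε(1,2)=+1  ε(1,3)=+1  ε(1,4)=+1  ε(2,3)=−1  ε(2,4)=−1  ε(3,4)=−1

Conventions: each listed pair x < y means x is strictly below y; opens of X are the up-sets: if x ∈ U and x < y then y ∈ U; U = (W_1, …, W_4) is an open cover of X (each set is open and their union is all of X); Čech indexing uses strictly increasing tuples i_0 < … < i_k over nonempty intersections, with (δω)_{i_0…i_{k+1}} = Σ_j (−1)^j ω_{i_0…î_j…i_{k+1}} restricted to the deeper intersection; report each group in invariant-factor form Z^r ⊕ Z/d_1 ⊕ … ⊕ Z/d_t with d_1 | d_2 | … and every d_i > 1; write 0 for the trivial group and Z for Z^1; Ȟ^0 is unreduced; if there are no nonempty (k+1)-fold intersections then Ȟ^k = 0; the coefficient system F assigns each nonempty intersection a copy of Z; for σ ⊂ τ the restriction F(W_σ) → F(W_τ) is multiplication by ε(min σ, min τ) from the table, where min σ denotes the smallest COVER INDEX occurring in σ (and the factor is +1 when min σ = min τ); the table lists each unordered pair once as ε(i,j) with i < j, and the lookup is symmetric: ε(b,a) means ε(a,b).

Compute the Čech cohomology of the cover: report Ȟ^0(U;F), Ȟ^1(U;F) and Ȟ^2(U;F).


nonempty overlaps:
  W12={q2,q7} W14={q8} W23={q6} W34={q10}
C dims 4,4; δ0: rk 3, SNF 1^3
degree 0: 4−3−0 = 1 → Ȟ^0 ≅ Z
degree 1: 4−0−3 = 1 → Ȟ^1 ≅ Z
degree 2: 0−0−0 = 0 → Ȟ^2 ≅ 0

Ȟ^0(U;F) ≅ Z,  Ȟ^1(U;F) ≅ Z,  Ȟ^2(U;F) ≅ 0


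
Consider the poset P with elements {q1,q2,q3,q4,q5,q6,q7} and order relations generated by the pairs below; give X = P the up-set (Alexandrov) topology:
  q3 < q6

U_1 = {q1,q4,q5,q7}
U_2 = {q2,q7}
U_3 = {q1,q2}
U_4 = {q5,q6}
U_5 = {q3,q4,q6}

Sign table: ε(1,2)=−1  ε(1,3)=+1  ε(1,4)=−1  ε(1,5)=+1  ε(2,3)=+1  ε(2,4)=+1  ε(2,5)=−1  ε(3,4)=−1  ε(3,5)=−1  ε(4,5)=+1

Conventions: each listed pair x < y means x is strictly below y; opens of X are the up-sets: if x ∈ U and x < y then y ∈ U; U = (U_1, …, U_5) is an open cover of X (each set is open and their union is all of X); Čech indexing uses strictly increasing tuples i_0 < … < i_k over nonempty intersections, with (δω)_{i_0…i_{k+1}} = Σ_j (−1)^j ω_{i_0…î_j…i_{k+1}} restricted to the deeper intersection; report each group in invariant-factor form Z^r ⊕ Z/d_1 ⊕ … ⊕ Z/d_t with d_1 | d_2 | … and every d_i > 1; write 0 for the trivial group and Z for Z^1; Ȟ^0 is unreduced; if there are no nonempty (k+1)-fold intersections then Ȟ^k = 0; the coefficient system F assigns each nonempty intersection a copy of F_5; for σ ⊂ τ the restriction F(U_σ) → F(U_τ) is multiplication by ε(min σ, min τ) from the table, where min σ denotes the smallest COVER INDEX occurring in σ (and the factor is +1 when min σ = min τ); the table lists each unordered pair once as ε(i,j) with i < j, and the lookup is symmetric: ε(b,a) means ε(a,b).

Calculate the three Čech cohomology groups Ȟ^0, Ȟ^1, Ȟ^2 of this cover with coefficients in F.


Ȟ^0(U;F) ≅ 0,  Ȟ^1(U;F) ≅ Z/5,  Ȟ^2(U;F) ≅ 0

nerve simplices:
  U12={q7} U13={q1} U14={q5} U15={q4} U23={q2} U45={q6}
C dims 5,6; δ0: rk_F5 5
degree 0: 5−5−0 = 0 → Ȟ^0 ≅ 0
degree 1: 6−0−5 = 1 → Ȟ^1 ≅ Z/5
degree 2: 0−0−0 = 0 → Ȟ^2 ≅ 0


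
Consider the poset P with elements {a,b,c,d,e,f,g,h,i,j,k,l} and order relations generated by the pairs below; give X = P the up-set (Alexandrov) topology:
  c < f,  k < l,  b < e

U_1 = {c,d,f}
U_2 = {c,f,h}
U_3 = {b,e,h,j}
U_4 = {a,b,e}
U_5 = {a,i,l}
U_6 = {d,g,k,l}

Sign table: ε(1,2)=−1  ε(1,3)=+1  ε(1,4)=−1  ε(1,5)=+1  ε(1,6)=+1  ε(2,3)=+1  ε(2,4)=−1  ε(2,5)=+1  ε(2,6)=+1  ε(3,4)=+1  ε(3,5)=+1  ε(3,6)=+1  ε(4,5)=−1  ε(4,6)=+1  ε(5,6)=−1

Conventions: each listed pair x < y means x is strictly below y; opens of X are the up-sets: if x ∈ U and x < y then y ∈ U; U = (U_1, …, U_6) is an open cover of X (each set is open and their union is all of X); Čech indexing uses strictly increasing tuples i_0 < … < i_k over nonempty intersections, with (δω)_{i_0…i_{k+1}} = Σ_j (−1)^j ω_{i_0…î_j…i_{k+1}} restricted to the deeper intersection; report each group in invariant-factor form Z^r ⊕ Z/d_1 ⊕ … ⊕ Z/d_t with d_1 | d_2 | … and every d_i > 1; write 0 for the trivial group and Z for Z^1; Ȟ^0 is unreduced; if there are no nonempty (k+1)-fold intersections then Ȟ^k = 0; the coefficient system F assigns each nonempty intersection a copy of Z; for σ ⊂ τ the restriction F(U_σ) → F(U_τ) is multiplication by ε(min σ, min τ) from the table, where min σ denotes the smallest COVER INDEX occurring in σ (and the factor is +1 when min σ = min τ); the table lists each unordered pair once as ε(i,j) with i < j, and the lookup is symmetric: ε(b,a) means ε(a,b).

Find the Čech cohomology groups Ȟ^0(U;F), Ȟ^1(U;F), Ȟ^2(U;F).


Ȟ^0 = 0,  Ȟ^1 = Z/2,  Ȟ^2 = 0

nonempty intersections:
  U12={c,f} U16={d} U23={h} U34={b,e} U45={a} U56={l}
C dims 6,6; δ0: rk 6, SNF 1^5·2
Ȟ^0: (6−6)−0=0 ⇒ 0
Ȟ^1: (6−0)−6=0 plus torsion [2] ⇒ Z/2
Ȟ^2: (0−0)−0=0 ⇒ 0


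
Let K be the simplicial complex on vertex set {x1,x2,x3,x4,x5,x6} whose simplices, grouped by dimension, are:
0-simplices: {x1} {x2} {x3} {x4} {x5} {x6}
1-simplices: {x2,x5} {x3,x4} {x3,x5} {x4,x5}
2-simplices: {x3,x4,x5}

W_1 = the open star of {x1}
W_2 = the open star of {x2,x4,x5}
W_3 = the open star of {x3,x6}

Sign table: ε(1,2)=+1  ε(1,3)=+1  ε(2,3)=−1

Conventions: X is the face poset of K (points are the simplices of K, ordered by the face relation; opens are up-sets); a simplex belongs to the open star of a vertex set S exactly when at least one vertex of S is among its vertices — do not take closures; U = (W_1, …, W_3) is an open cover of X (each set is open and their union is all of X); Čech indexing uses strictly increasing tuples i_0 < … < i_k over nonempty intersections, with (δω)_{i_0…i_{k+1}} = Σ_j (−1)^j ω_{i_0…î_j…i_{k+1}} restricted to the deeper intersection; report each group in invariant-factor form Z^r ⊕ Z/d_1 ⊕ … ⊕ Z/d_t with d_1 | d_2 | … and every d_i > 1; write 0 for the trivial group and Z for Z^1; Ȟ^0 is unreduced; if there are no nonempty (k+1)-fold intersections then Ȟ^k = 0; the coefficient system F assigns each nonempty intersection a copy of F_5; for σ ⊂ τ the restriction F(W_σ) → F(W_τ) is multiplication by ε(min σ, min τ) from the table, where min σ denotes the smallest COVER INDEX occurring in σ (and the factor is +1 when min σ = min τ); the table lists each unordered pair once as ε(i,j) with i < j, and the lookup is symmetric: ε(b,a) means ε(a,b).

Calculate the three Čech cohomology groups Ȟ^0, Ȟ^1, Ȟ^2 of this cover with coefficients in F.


cover nerve:
  W1={{x1}} W2={{x2},{x4},{x5},{x2,x5},{x3,x4},{x3,x5},{x4,x5},{x3,x4,x5}} W3={{x3},{x6},{x3,x4},{x3,x5},{x3,x4,x5}}
  W23={{x3,x4},{x3,x5},{x3,x4,x5}}
C dims 3,1; δ0: rk_F5 1
Ȟ^0: (3−1)−0=2 ⇒ Z/5 ⊕ Z/5
Ȟ^1: (1−0)−1=0 ⇒ 0
Ȟ^2: (0−0)−0=0 ⇒ 0

Ȟ^0 = Z/5 ⊕ Z/5, Ȟ^1 = 0, Ȟ^2 = 0


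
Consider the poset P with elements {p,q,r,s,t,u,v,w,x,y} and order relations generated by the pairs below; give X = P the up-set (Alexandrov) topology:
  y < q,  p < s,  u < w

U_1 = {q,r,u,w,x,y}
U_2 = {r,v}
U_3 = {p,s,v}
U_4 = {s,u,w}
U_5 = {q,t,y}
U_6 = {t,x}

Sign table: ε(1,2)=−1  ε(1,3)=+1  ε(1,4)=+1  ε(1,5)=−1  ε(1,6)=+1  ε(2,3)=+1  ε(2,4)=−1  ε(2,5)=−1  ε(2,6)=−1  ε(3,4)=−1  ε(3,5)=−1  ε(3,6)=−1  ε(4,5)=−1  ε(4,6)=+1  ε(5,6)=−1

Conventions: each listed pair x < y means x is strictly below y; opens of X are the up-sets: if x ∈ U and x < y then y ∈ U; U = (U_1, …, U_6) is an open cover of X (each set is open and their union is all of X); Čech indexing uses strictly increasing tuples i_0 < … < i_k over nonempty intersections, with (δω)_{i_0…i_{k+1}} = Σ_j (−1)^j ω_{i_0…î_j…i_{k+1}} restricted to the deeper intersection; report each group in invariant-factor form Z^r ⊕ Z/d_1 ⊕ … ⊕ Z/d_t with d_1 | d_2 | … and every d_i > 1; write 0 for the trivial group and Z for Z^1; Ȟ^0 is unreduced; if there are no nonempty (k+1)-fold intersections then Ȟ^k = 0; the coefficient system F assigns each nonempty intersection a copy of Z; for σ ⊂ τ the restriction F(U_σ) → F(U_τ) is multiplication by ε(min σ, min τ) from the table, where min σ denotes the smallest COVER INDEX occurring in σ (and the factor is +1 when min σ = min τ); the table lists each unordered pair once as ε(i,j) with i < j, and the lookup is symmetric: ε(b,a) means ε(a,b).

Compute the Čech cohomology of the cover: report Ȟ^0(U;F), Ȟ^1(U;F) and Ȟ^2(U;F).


Ȟ^0 ≅ Z,  Ȟ^1 ≅ Z^2,  Ȟ^2 ≅ 0

cover nerve:
  U12={r} U14={u,w} U15={q,y} U16={x} U23={v} U34={s} U56={t}
C dims 6,7; δ0: rk 5, SNF 1^5
Ȟ^0: (6−5)−0=1 ⇒ Z
Ȟ^1: (7−0)−5=2 ⇒ Z^2
Ȟ^2: (0−0)−0=0 ⇒ 0


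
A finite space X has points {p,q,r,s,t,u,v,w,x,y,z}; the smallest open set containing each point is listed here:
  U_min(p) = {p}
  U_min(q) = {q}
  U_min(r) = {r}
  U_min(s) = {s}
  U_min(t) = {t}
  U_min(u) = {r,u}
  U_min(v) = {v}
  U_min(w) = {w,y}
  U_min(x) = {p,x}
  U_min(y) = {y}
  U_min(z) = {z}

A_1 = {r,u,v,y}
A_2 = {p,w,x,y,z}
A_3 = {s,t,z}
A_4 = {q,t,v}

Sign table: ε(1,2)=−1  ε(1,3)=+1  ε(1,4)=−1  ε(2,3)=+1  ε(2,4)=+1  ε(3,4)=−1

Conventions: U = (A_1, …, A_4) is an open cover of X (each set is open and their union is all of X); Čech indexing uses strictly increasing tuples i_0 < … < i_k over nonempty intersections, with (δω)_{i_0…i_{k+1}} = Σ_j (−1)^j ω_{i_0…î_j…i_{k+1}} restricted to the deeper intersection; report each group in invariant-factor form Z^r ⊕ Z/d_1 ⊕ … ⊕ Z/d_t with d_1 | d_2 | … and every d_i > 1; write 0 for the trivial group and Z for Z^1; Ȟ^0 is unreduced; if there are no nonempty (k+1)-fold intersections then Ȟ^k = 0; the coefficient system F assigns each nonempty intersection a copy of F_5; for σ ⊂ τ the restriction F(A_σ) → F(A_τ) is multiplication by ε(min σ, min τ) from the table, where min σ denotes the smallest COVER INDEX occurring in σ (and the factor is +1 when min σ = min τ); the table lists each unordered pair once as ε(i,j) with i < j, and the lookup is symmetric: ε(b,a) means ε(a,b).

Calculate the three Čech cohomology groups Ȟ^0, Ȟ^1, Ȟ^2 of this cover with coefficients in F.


Ȟ^0 = 0,  Ȟ^1 = 0,  Ȟ^2 = 0

nerve of the cover:
  A12={y} A14={v} A23={z} A34={t}
C dims 4,4; δ0: rk_F5 4
Ȟ^0 = (4 − 4) − 0 = 0, so Ȟ^0 ≅ 0
Ȟ^1 = (4 − 0) − 4 = 0, so Ȟ^1 ≅ 0
Ȟ^2 = (0 − 0) − 0 = 0, so Ȟ^2 ≅ 0


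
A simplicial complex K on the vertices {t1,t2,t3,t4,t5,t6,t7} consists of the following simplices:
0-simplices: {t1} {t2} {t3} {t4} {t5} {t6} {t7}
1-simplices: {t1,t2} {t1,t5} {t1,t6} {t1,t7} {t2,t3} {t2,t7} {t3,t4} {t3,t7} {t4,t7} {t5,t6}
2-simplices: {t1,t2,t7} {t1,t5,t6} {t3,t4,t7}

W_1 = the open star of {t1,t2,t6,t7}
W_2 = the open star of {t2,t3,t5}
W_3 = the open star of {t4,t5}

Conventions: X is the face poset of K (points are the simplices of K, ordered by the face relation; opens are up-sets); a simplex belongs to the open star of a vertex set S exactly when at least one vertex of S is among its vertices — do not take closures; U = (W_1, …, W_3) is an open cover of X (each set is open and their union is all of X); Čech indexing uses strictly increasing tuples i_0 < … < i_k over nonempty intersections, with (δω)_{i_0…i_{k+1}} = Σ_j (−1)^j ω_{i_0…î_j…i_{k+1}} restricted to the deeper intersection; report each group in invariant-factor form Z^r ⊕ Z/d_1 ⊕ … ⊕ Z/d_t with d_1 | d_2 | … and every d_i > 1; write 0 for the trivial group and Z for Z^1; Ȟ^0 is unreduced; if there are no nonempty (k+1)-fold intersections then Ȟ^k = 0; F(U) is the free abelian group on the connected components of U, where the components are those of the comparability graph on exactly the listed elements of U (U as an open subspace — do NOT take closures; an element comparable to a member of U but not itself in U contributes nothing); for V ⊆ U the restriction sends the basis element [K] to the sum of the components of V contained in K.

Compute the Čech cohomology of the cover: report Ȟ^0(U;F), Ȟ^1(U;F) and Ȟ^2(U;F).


cover nerve:
  W1={{t1},{t2},{t6},{t7},{t1,t2},{t1,t5},{t1,t6},{t1,t7},{t2,t3},{t2,t7},{t3,t7},{t4,t7},{t5,t6},{t1,t2,t7},{t1,t5,t6},{t3,t4,t7}} W2={{t2},{t3},{t5},{t1,t2},{t1,t5},{t2,t3},{t2,t7},{t3,t4},{t3,t7},{t5,t6},{t1,t2,t7},{t1,t5,t6},{t3,t4,t7}} W3={{t4},{t5},{t1,t5},{t3,t4},{t4,t7},{t5,t6},{t1,t5,t6},{t3,t4,t7}}
  W12={{t2},{t1,t2},{t1,t5},{t2,t3},{t2,t7},{t3,t7},{t5,t6},{t1,t2,t7},{t1,t5,t6},{t3,t4,t7}} W13={{t1,t5},{t4,t7},{t5,t6},{t1,t5,t6},{t3,t4,t7}} W23={{t5},{t1,t5},{t3,t4},{t5,t6},{t1,t5,t6},{t3,t4,t7}}
  W123={{t1,t5},{t5,t6},{t1,t5,t6},{t3,t4,t7}}
components per intersection:
  W1: {{t1},{t2},{t6},{t7},{t1,t2},{t1,t5},{t1,t6},{t1,t7},{t2,t3},{t2,t7},{t3,t7},{t4,t7},{t5,t6},{t1,t2,t7},{t1,t5,t6},{t3,t4,t7}}
  W2: {{t2},{t3},{t1,t2},{t2,t3},{t2,t7},{t3,t4},{t3,t7},{t1,t2,t7},{t3,t4,t7}} {{t5},{t1,t5},{t5,t6},{t1,t5,t6}}
  W3: {{t4},{t3,t4},{t4,t7},{t3,t4,t7}} {{t5},{t1,t5},{t5,t6},{t1,t5,t6}}
  W12: {{t2},{t1,t2},{t2,t3},{t2,t7},{t1,t2,t7}} {{t1,t5},{t5,t6},{t1,t5,t6}} {{t3,t7},{t3,t4,t7}}
  W13: {{t1,t5},{t5,t6},{t1,t5,t6}} {{t4,t7},{t3,t4,t7}}
  W23: {{t5},{t1,t5},{t5,t6},{t1,t5,t6}} {{t3,t4},{t3,t4,t7}}
  W123: {{t1,t5},{t5,t6},{t1,t5,t6}} {{t3,t4,t7}}
C dims 5,7,2; δ0: rk 4, SNF 1^4; δ1: rk 2, SNF 1^2
Ȟ^0: (5−4)−0=1 ⇒ Z
Ȟ^1: (7−2)−4=1 ⇒ Z
Ȟ^2: (2−0)−2=0 ⇒ 0

Ȟ^0 ≅ Z, Ȟ^1 ≅ Z, Ȟ^2 ≅ 0


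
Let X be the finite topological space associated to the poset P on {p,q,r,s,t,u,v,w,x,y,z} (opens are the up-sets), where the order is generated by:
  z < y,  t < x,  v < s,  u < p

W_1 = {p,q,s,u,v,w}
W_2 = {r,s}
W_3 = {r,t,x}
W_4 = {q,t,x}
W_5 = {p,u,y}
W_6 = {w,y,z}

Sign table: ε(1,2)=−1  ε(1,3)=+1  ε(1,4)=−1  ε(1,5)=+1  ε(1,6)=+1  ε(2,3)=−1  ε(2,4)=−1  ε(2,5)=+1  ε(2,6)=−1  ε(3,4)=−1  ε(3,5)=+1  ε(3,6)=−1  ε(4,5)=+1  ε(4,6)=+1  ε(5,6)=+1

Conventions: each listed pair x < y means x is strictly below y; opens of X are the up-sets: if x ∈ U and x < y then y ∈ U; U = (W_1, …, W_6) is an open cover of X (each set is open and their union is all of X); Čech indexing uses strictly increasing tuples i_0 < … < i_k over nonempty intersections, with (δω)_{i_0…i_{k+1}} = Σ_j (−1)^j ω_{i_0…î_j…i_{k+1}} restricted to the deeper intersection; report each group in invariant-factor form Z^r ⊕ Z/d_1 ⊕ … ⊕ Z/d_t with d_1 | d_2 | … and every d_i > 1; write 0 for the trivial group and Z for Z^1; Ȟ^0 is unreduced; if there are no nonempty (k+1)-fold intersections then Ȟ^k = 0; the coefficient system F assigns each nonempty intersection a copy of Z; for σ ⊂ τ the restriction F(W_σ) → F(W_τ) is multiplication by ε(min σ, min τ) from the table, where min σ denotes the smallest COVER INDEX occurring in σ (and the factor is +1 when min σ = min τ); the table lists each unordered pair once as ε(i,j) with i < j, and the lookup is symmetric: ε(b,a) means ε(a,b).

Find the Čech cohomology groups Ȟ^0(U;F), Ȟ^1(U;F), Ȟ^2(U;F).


Ȟ^0(U;F) ≅ Z; Ȟ^1(U;F) ≅ Z^2; Ȟ^2(U;F) ≅ 0

nonempty intersections:
  W12={s} W14={q} W15={p,u} W16={w} W23={r} W34={t,x} W56={y}
C dims 6,7; δ0: rk 5, SNF 1^5
Ȟ^0: (6−5)−0=1 ⇒ Z
Ȟ^1: (7−0)−5=2 ⇒ Z^2
Ȟ^2: (0−0)−0=0 ⇒ 0


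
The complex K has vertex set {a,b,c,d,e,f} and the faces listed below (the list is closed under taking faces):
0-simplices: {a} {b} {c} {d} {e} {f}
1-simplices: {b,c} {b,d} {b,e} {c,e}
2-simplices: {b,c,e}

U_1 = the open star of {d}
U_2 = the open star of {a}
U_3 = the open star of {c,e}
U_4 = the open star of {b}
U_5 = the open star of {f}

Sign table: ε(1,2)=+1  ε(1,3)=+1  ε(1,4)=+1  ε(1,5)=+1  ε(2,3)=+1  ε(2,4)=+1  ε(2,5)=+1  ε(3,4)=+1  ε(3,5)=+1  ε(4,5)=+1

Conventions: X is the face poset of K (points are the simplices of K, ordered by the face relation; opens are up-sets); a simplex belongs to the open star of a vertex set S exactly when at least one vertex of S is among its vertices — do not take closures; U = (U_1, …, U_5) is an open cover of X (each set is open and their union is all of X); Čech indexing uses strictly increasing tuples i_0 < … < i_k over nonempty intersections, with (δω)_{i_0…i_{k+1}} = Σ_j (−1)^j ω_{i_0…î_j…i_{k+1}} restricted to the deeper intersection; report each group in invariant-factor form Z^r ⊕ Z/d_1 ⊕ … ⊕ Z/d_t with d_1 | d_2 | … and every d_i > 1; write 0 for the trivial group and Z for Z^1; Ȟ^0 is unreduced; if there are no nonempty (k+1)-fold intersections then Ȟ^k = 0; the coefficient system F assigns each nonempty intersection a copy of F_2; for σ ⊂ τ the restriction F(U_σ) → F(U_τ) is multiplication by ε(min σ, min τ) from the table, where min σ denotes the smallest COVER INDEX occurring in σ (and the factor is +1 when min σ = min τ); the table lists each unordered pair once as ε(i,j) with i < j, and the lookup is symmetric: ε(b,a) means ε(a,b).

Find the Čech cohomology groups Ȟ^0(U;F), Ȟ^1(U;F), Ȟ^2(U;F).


cover nerve:
  U1={{d},{b,d}} U2={{a}} U3={{c},{e},{b,c},{b,e},{c,e},{b,c,e}} U4={{b},{b,c},{b,d},{b,e},{b,c,e}} U5={{f}}
  U14={{b,d}} U34={{b,c},{b,e},{b,c,e}}
C dims 5,2; δ0: rk_F2 2
Ȟ^0: (5−2)−0=3 ⇒ Z/2 ⊕ Z/2 ⊕ Z/2
Ȟ^1: (2−0)−2=0 ⇒ 0
Ȟ^2: (0−0)−0=0 ⇒ 0

Ȟ^0 = Z/2 ⊕ Z/2 ⊕ Z/2; Ȟ^1 = 0; Ȟ^2 = 0
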